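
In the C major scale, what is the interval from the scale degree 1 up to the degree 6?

major sixth

C major: C D E F G A B.
That puts C below A.
C up to A spans 6 letter names and 9 semitones — a major sixth.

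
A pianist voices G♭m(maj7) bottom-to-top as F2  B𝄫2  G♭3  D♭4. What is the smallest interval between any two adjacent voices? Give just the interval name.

diminished fourth

Adjacent intervals: F2→B𝄫2 = diminished fourth; B𝄫2→G♭3 = major sixth; G♭3→D♭4 = perfect fifth.
The smallest is F2 to B𝄫2, a diminished fourth (4 semitones).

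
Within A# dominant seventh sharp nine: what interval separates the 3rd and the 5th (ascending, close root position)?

minor 3rd

Spelling the chord: A#-C##-E#-G#-B##.
The 3rd is C## and the 5th is E#.
C## up to E# is 3 semitones, a half step narrower than a major third, so the interval is minor.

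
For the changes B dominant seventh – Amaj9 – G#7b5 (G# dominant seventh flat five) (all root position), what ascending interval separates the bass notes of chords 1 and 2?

The roots are B and A.
7 letter names make it a seventh; at 10 semitones (a half step narrower than major) the quality is minor.

minor seventh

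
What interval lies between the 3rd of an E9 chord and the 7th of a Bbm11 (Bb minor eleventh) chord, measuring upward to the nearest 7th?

E9 has G# as its 3rd, and Bbm11 (Bb minor eleventh) has Ab as its 7th.
From G# to Ab: 0 semitones over a second = diminished.

d2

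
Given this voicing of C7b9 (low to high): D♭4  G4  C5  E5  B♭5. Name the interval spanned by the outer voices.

The outer voices are D♭4 and B♭5.
Counting 13 letters and 21 half steps from D♭ gives a major thirteenth.

major 13th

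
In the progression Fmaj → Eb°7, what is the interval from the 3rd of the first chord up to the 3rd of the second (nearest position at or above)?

diminished seventh

The 3rd of Fmaj is A; the 3rd of Eb°7 is Gb.
7 letter names make it a seventh; at 9 semitones (a whole step narrower than major) the quality is diminished.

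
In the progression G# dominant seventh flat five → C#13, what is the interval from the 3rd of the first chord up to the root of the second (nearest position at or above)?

G# dominant seventh flat five has B# as its 3rd, and C#13 has C# as its root.
2 letter names make it a second; at 1 semitone (a half step narrower than major) the quality is minor.

m2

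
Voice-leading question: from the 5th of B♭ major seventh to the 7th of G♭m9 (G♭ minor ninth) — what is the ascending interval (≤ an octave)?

diminished octave

The 5th of B♭ major seventh is F; the 7th of G♭m9 (G♭ minor ninth) is F♭.
8 letter names make it an octave; at 11 semitones (a half step narrower than perfect) the quality is diminished.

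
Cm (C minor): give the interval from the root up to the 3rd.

minor 3rd

C- (C minor) is spelled C, E♭, G.
Root = C; 3rd = E♭.
3 letter names make it a third; at 3 semitones (a half step narrower than major) the quality is minor.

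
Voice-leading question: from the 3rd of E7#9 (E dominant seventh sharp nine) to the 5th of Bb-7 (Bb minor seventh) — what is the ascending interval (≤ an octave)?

d7

E7#9 (E dominant seventh sharp nine) has G# as its 3rd, and Bb-7 (Bb minor seventh) has F as its 5th.
7 letter names make it a seventh; at 9 semitones (a whole step narrower than major) the quality is diminished.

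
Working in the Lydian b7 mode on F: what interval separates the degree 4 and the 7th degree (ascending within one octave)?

diminished fourth

Spelling the Lydian b7 mode on F: F G A B C D E♭.
Degree 4 = B; 7th degree = E♭.
From B to E♭: 4 semitones over a fourth = diminished.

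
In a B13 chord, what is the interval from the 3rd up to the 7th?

B13: B–D#–F#–A–C#–G#.
That puts D# below A.
From D# to A: 6 semitones over a fifth = diminished.

diminished 5th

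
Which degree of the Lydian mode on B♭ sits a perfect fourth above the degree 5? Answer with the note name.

Bb

The scale is B♭ C D E F G A.
The degree 5 is F; a perfect fourth above that is B♭ — scale degree 1.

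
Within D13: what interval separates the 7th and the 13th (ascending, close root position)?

major seventh

D13 (D dominant thirteenth) is spelled D F# A C E B.
So we need the interval from C up to B.
From C to B is 11 semitones, exactly the major seventh.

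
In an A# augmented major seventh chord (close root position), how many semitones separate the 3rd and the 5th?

A#+maj7: A#–C##–E##–G##.
C## to E## is a major third: 4 semitones.

4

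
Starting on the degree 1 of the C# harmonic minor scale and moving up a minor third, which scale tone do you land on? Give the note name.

The scale is C# D# E F# G# A B#.
The degree 1 is C#; a minor third above that is E — scale degree 3.

E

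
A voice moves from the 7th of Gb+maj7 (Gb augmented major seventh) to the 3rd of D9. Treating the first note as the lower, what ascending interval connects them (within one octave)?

The 7th of Gb+maj7 (Gb augmented major seventh) is F; the 3rd of D9 is F#.
1 letter names make it a unison; at 1 semitone (a half step wider than perfect) the quality is augmented.

augmented 1st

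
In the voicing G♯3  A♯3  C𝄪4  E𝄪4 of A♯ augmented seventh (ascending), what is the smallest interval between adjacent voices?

M2

Adjacent intervals: G♯3→A♯3 = major second; A♯3→C𝄪4 = major third; C𝄪4→E𝄪4 = major third.
The smallest is G♯3 to A♯3, a major second (2 semitones).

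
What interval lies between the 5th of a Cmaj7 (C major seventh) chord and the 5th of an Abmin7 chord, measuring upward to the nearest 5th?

minor sixth

The 5th of Cmaj7 (C major seventh) is G; the 5th of Abmin7 is Eb.
From G to Eb: 8 semitones over a sixth = minor.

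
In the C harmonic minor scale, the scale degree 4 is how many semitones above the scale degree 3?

The scale is C D E♭ F G A♭ B.
E♭ up to F is a major second — 2 semitones.

2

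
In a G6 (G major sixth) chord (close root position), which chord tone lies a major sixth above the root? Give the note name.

E

G major sixth is spelled G, B, D, E.
The root is G. A major sixth above G is E.
E is the chord's 6th.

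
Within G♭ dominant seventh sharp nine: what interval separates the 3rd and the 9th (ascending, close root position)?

Spelling the chord: G♭ B♭ D♭ F♭ A.
3rd = B♭; 9th = A.
Counting 7 letters and 11 half steps from B♭ gives a major seventh.

major seventh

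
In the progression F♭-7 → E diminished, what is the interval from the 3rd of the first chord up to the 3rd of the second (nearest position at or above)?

F♭-7 has A𝄫 as its 3rd, and E diminished has G as its 3rd.
A𝄫 up to G is 12 semitones, a half step wider than a major seventh, so the interval is augmented.

augmented seventh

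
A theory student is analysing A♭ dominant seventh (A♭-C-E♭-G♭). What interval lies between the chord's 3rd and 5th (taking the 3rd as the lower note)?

That puts C below E♭.
C up to E♭ is 3 semitones, a half step narrower than a major third, so the interval is minor.

minor third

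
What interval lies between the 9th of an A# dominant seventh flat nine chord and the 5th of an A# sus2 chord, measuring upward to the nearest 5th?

A4

The 9th of A# dominant seventh flat nine is B; the 5th of A# sus2 is E#.
4 letter names make it a fourth; at 6 semitones (a half step wider than perfect) the quality is augmented.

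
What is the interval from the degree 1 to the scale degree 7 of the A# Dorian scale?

The scale runs A# B# C# D# E# F## G#.
So we need the interval from A# up to G#.
From A# to G#: 10 semitones over a seventh = minor.

minor 7th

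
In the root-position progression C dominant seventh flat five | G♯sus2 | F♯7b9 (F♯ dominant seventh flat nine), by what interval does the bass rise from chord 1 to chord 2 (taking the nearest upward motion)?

augmented fifth

The roots are C and G♯.
From C to G♯: 8 semitones over a fifth = augmented.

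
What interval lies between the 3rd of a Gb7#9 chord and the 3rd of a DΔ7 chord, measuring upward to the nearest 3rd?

The 3rd of Gb7#9 is Bb; the 3rd of DΔ7 is F#.
Bb up to F# is 8 semitones, a half step wider than a perfect fifth, so the interval is augmented.

augmented 5th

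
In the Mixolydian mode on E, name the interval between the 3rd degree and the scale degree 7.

diminished fifth

Spelling the Mixolydian mode on E: E F# G# A B C# D.
3rd degree = G#; 7th scale degree = D.
5 letter names make it a fifth; at 6 semitones (a half step narrower than perfect) the quality is diminished.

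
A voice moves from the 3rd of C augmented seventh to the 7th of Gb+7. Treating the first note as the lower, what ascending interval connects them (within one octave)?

d2

The 3rd of C augmented seventh is E; the 7th of Gb+7 is Fb.
2 letter names make it a second; at 0 semitones (a whole step narrower than major) the quality is diminished.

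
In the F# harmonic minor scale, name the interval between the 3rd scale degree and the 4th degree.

Spelling the F# harmonic minor scale: F# G# A B C# D E#.
So we need the interval from A up to B.
From A to B is 2 semitones, exactly the major second.

major 2nd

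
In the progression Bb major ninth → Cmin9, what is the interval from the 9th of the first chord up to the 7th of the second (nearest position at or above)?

minor 7th

The 9th of Bb major ninth is C; the 7th of Cmin9 is Bb.
From C to Bb: 10 semitones over a seventh = minor.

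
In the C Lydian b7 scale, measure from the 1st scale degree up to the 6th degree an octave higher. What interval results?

major thirteenth

C lydian dominant: C D E F♯ G A B♭.
So we need the interval from C up to A.
From C to A is 21 semitones, exactly the major thirteenth.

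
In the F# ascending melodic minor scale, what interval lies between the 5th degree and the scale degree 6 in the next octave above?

major ninth

The scale runs F# G# A B C# D# E#.
That puts C# below D#.
Counting 9 letters and 14 half steps from C# gives a major ninth.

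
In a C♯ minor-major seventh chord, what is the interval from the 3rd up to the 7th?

C♯mM7: C♯, E, G♯, B♯.
3rd = E; 7th = B♯.
5 letter names make it a fifth; at 8 semitones (a half step wider than perfect) the quality is augmented.

A5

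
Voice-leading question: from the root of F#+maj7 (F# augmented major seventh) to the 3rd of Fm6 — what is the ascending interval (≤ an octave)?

F#+maj7 (F# augmented major seventh) has F# as its root, and Fm6 has Ab as its 3rd.
F# up to Ab is 2 semitones, a whole step narrower than a major third, so the interval is diminished.

diminished third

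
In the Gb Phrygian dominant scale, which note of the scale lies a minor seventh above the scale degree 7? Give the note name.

The scale is Gb Abb Bb Cb Db Ebb Fb.
The scale degree 7 is Fb; a minor seventh above that is Ebb — scale degree 6.

Ebb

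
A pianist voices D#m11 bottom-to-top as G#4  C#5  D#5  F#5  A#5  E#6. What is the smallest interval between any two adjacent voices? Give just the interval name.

major second

Adjacent intervals: G#4→C#5 = perfect fourth; C#5→D#5 = major second; D#5→F#5 = minor third; F#5→A#5 = major third; A#5→E#6 = perfect fifth.
The smallest is C#5 to D#5, a major second (2 semitones).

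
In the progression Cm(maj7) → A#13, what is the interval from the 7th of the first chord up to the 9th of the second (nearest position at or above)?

A1

The 7th of Cm(maj7) is B; the 9th of A#13 is B#.
From B to B#: 1 semitone over a unison = augmented.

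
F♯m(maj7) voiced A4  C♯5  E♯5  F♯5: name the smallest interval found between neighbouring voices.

minor second

Adjacent intervals: A4→C♯5 = major third; C♯5→E♯5 = major third; E♯5→F♯5 = minor second.
The smallest is E♯5 to F♯5, a minor second (1 semitone).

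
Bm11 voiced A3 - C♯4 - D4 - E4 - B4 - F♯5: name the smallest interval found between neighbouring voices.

minor second

Adjacent intervals: A3→C♯4 = major third; C♯4→D4 = minor second; D4→E4 = major second; E4→B4 = perfect fifth; B4→F♯5 = perfect fifth.
The smallest is C♯4 to D4, a minor second (1 semitone).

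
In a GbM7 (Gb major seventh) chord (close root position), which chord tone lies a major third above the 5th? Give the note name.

The chord tones of GbM7 are Gb-Bb-Db-F.
The 5th is Db. A major third above Db is F.
F is the chord's 7th.

F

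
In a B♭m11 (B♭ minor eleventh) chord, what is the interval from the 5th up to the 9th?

perfect fifth

The chord tones of B♭m11 are B♭, D♭, F, A♭, C, E♭.
The 5th is F and the 9th is C.
From F to C is 7 semitones, exactly the perfect fifth.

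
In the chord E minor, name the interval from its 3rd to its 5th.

major third

E minor: E-G-B.
The 3rd is G and the 5th is B.
Counting 3 letters and 4 half steps from G gives a major third.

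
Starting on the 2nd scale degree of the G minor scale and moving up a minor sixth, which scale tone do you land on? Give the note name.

F

The scale is G A Bb C D Eb F.
The 2nd scale degree is A; a minor sixth above that is F — scale degree 7.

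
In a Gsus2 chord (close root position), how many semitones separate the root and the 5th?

7

Gsus2: G, A, D.
G to D is a perfect fifth: 7 semitones.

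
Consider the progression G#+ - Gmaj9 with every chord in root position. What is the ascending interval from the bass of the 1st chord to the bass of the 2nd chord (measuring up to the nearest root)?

The roots are G# and G.
8 letter names make it an octave; at 11 semitones (a half step narrower than perfect) the quality is diminished.

d8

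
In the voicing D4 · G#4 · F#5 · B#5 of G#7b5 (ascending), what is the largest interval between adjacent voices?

minor seventh

Adjacent intervals: D4→G#4 = augmented fourth; G#4→F#5 = minor seventh; F#5→B#5 = augmented fourth.
The largest is G#4 to F#5, a minor seventh (10 semitones).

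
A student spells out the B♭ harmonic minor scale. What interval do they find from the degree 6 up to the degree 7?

Spelling the B♭ harmonic minor scale: B♭ C D♭ E♭ F G♭ A.
Degree 6 = G♭; 7th scale degree = A.
G♭ up to A is 3 semitones, a half step wider than a major second, so the interval is augmented.

augmented second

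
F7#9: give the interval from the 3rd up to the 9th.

The chord tones of F7#9 are F A C E♭ G♯.
So we need the interval from A up to G♯.
A up to G♯ spans 7 letter names and 11 semitones — a major seventh.

major seventh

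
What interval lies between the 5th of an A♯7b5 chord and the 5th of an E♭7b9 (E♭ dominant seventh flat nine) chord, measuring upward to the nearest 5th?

The 5th of A♯7b5 is E; the 5th of E♭7b9 (E♭ dominant seventh flat nine) is B♭.
5 letter names make it a fifth; at 6 semitones (a half step narrower than perfect) the quality is diminished.

diminished 5th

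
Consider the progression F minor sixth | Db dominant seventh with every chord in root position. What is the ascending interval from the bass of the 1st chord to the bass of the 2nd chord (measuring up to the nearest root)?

The roots are F and Db.
From F to Db: 8 semitones over a sixth = minor.

m6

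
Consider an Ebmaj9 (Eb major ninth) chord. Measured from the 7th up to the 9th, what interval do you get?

minor third

Spelling the chord: Eb, G, Bb, D, F.
7th = D; 9th = F.
D up to F is 3 semitones, a half step narrower than a major third, so the interval is minor.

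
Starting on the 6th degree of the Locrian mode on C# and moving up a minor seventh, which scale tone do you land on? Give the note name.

The scale is C# D E F# G A B.
The 6th degree is A; a minor seventh above that is G — scale degree 5.

G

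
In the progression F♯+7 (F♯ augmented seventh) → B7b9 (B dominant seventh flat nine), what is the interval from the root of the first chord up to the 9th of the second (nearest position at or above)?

The root of F♯+7 (F♯ augmented seventh) is F♯; the 9th of B7b9 (B dominant seventh flat nine) is C.
From F♯ to C: 6 semitones over a fifth = diminished.

d5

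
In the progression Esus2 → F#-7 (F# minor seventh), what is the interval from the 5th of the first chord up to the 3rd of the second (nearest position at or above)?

The 5th of Esus2 is B; the 3rd of F#-7 (F# minor seventh) is A.
7 letter names make it a seventh; at 10 semitones (a half step narrower than major) the quality is minor.

m7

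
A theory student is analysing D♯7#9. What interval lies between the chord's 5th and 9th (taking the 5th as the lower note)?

Spelling the chord: D♯–F𝄪–A♯–C♯–E𝄪.
So we need the interval from A♯ up to E𝄪.
From A♯ to E𝄪: 8 semitones over a fifth = augmented.

augmented fifth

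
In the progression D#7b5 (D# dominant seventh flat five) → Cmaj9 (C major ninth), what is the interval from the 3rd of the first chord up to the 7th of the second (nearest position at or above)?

diminished 4th

D#7b5 (D# dominant seventh flat five) has F## as its 3rd, and Cmaj9 (C major ninth) has B as its 7th.
F## up to B is 4 semitones, a half step narrower than a perfect fourth, so the interval is diminished.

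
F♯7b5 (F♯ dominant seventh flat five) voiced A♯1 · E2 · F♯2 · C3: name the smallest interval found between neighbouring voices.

major second

Adjacent intervals: A♯1→E2 = diminished fifth; E2→F♯2 = major second; F♯2→C3 = diminished fifth.
The smallest is E2 to F♯2, a major second (2 semitones).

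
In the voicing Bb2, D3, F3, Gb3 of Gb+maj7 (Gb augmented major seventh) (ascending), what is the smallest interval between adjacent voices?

Adjacent intervals: Bb2→D3 = major third; D3→F3 = minor third; F3→Gb3 = minor second.
The smallest is F3 to Gb3, a minor second (1 semitone).

minor 2nd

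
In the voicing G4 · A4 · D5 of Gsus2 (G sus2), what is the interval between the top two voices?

perfect 4th

Those voices are A4 and D5.
A up to D spans 4 letter names and 5 semitones — a perfect fourth.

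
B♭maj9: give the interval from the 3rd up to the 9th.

m7

The chord tones of B♭maj9 are B♭ D F A C.
3rd = D; 9th = C.
7 letter names make it a seventh; at 10 semitones (a half step narrower than major) the quality is minor.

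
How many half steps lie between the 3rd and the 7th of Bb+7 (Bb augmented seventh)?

6

Bb7#5 is spelled Bb D F# Ab.
D to Ab is a diminished fifth: 6 semitones.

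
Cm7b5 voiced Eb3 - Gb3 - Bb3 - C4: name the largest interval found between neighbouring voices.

Adjacent intervals: Eb3→Gb3 = minor third; Gb3→Bb3 = major third; Bb3→C4 = major second.
The largest is Gb3 to Bb3, a major third (4 semitones).

major third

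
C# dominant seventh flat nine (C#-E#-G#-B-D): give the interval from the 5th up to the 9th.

diminished 5th

That puts G# below D.
From G# to D: 6 semitones over a fifth = diminished.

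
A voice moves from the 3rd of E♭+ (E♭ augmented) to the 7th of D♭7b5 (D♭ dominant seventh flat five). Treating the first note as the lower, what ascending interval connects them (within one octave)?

d4

E♭+ (E♭ augmented) has G as its 3rd, and D♭7b5 (D♭ dominant seventh flat five) has C♭ as its 7th.
G up to C♭ is 4 semitones, a half step narrower than a perfect fourth, so the interval is diminished.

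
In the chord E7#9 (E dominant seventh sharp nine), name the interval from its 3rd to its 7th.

diminished fifth

E7#9 is spelled E G♯ B D F𝄪.
The 3rd is G♯ and the 7th is D.
G♯ up to D is 6 semitones, a half step narrower than a perfect fifth, so the interval is diminished.
This 3–7 tritone is the characteristic tension at the heart of the dominant sound.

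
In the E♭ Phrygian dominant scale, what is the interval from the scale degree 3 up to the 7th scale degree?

Spelling the E♭ Phrygian dominant scale: E♭ F♭ G A♭ B♭ C♭ D♭.
That puts G below D♭.
5 letter names make it a fifth; at 6 semitones (a half step narrower than perfect) the quality is diminished.

d5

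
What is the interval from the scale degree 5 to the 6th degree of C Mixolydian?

major second

The scale runs C D E F G A B♭.
The scale degree 5 is G and the scale degree 6 is A.
G up to A spans 2 letter names and 2 semitones — a major second.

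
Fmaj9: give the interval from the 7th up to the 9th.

F major ninth: F-A-C-E-G.
So we need the interval from E up to G.
E up to G is 3 semitones, a half step narrower than a major third, so the interval is minor.

minor third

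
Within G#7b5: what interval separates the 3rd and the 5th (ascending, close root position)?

diminished 3rd

The chord tones of G#7b5 are G#–B#–D–F#.
3rd = B#; 5th = D.
B# up to D is 2 semitones, a whole step narrower than a major third, so the interval is diminished.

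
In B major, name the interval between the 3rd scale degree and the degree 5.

minor third

The scale runs B C# D# E F# G# A#.
That puts D# below F#.
From D# to F#: 3 semitones over a third = minor.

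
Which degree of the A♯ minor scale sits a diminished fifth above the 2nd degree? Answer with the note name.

The scale is A♯ B♯ C♯ D♯ E♯ F♯ G♯.
The 2nd degree is B♯; a diminished fifth above that is F♯ — scale degree 6.

F#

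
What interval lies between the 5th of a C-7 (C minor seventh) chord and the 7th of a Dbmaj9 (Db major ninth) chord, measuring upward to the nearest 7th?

The 5th of C-7 (C minor seventh) is G; the 7th of Dbmaj9 (Db major ninth) is C.
From G to C is 5 semitones, exactly the perfect fourth.

perfect fourth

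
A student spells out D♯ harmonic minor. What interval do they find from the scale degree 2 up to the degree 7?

M6

D♯ harmonic minor: D♯ E♯ F♯ G♯ A♯ B C𝄪.
Scale degree 2 = E♯; scale degree 7 = C𝄪.
Counting 6 letters and 9 half steps from E♯ gives a major sixth.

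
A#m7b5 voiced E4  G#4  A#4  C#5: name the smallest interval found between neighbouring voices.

major second

Adjacent intervals: E4→G#4 = major third; G#4→A#4 = major second; A#4→C#5 = minor third.
The smallest is G#4 to A#4, a major second (2 semitones).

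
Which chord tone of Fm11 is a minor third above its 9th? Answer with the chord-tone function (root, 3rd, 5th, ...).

Fm11: F-A♭-C-E♭-G-B♭.
The 9th is G. A minor third above G is B♭.
B♭ is the chord's 11th.

11th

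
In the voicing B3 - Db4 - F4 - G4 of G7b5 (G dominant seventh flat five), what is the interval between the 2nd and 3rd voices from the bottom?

M3

Those voices are Db4 and F4.
Db up to F spans 3 letter names and 4 semitones — a major third.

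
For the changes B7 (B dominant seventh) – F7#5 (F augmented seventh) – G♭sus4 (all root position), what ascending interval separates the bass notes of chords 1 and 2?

The roots are B and F.
From B to F: 6 semitones over a fifth = diminished.

diminished fifth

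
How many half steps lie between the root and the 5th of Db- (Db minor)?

Dbmin (Db minor): Db Fb Ab.
Db to Ab is a perfect fifth: 7 semitones.

7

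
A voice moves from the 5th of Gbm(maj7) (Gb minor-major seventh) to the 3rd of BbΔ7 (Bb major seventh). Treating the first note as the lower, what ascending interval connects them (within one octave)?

augmented unison

The 5th of Gbm(maj7) (Gb minor-major seventh) is Db; the 3rd of BbΔ7 (Bb major seventh) is D.
From Db to D: 1 semitone over a unison = augmented.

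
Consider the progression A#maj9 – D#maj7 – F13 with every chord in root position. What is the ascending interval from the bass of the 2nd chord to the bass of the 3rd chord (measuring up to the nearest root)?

diminished third

The roots are D# and F.
D# up to F is 2 semitones, a whole step narrower than a major third, so the interval is diminished.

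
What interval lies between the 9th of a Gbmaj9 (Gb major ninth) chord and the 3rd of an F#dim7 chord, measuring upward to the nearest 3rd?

The 9th of Gbmaj9 (Gb major ninth) is Ab; the 3rd of F#dim7 is A.
Ab up to A is 1 semitone, a half step wider than a perfect unison, so the interval is augmented.

augmented 1st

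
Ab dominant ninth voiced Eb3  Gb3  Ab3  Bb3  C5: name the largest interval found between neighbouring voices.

Adjacent intervals: Eb3→Gb3 = minor third; Gb3→Ab3 = major second; Ab3→Bb3 = major second; Bb3→C5 = major ninth.
The largest is Bb3 to C5, a major ninth (14 semitones).

major ninth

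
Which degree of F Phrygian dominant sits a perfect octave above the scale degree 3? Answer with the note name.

The scale is F Gb A Bb C Db Eb.
The scale degree 3 is A; a perfect octave above that is A — scale degree 3.

A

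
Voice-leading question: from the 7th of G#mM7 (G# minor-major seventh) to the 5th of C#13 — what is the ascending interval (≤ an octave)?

m2

The 7th of G#mM7 (G# minor-major seventh) is F##; the 5th of C#13 is G#.
2 letter names make it a second; at 1 semitone (a half step narrower than major) the quality is minor.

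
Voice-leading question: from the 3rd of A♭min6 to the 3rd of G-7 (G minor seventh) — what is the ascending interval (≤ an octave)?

major 7th

A♭min6 has C♭ as its 3rd, and G-7 (G minor seventh) has B♭ as its 3rd.
C♭ up to B♭ spans 7 letter names and 11 semitones — a major seventh.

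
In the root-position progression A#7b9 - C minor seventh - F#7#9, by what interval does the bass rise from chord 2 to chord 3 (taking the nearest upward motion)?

The roots are C and F#.
4 letter names make it a fourth; at 6 semitones (a half step wider than perfect) the quality is augmented.

augmented fourth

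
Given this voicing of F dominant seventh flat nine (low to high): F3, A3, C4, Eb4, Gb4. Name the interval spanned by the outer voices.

The outer voices are F3 and Gb4.
F up to Gb is 13 semitones, a half step narrower than a major ninth, so the interval is minor.

minor ninth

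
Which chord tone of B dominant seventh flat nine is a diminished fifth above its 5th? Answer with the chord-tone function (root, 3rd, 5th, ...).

9th

The chord tones of B7b9 are B–D#–F#–A–C.
The 5th is F#. A diminished fifth above F# is C.
C is the chord's 9th.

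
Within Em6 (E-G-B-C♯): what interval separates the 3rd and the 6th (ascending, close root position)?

augmented 4th

The 3rd is G and the 6th is C♯.
G up to C♯ is 6 semitones, a half step wider than a perfect fourth, so the interval is augmented.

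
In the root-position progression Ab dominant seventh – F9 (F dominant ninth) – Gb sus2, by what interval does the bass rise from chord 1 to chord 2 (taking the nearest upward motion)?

major sixth

The roots are Ab and F.
From Ab to F is 9 semitones, exactly the major sixth.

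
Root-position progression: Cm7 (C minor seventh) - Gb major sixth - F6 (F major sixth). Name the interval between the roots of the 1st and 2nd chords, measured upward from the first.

diminished fifth

The roots are C and Gb.
From C to Gb: 6 semitones over a fifth = diminished.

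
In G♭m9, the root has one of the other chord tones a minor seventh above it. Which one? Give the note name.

Fb

Spelling the chord: G♭-B𝄫-D♭-F♭-A♭.
The root is G♭. A minor seventh above G♭ is F♭.
F♭ is the chord's 7th.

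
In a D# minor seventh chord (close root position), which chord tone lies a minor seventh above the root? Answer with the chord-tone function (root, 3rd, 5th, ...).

D#-7 is spelled D#-F#-A#-C#.
The root is D#. A minor seventh above D# is C#.
C# is the chord's 7th.

7th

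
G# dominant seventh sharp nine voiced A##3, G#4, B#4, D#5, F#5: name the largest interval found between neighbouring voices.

Adjacent intervals: A##3→G#4 = diminished seventh; G#4→B#4 = major third; B#4→D#5 = minor third; D#5→F#5 = minor third.
The largest is A##3 to G#4, a diminished seventh (9 semitones).

d7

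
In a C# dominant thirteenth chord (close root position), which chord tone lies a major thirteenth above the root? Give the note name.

A#

C#13 (C# dominant thirteenth): C# E# G# B D# A#.
The root is C#. A major thirteenth above C# is A#.
A# is the chord's 13th.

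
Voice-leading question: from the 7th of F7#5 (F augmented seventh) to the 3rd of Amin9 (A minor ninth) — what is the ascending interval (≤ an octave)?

The 7th of F7#5 (F augmented seventh) is Eb; the 3rd of Amin9 (A minor ninth) is C.
Eb up to C spans 6 letter names and 9 semitones — a major sixth.

major sixth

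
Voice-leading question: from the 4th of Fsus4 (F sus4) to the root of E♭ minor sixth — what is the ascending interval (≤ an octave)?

The 4th of Fsus4 (F sus4) is B♭; the root of E♭ minor sixth is E♭.
From B♭ to E♭ is 5 semitones, exactly the perfect fourth.

perfect 4th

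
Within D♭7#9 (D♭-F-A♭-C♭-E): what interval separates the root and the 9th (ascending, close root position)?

augmented ninth

The root is D♭ and the 9th is E.
D♭ up to E is 15 semitones, a half step wider than a major ninth, so the interval is augmented.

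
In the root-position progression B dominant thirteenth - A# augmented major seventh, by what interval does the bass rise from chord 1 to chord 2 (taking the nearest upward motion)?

The roots are B and A#.
B up to A# spans 7 letter names and 11 semitones — a major seventh.

M7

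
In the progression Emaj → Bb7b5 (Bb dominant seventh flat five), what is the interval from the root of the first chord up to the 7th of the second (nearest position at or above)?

d4

Emaj has E as its root, and Bb7b5 (Bb dominant seventh flat five) has Ab as its 7th.
4 letter names make it a fourth; at 4 semitones (a half step narrower than perfect) the quality is diminished.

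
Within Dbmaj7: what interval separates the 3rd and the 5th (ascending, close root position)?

minor third

The chord tones of Db major seventh are Db–F–Ab–C.
The 3rd is F and the 5th is Ab.
From F to Ab: 3 semitones over a third = minor.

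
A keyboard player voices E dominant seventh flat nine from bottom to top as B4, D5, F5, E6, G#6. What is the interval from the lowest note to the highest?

The outer voices are B4 and G#6.
B up to G# spans 13 letter names and 21 semitones — a major thirteenth.

major 13th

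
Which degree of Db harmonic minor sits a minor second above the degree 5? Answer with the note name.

Bbb

The scale is Db Eb Fb Gb Ab Bbb C.
The degree 5 is Ab; a minor second above that is Bbb — scale degree 6.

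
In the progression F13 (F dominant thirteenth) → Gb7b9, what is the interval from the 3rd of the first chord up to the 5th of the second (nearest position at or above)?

diminished fourth

The 3rd of F13 (F dominant thirteenth) is A; the 5th of Gb7b9 is Db.
4 letter names make it a fourth; at 4 semitones (a half step narrower than perfect) the quality is diminished.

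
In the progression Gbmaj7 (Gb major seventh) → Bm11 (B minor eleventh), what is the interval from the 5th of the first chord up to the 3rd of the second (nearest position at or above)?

The 5th of Gbmaj7 (Gb major seventh) is Db; the 3rd of Bm11 (B minor eleventh) is D.
From Db to D: 1 semitone over a unison = augmented.

augmented 1st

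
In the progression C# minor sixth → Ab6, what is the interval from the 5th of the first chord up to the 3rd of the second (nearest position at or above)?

diminished 4th

The 5th of C# minor sixth is G#; the 3rd of Ab6 is C.
4 letter names make it a fourth; at 4 semitones (a half step narrower than perfect) the quality is diminished.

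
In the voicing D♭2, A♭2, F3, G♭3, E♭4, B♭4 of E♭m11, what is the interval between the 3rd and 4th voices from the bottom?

minor second

Those voices are F3 and G♭3.
F up to G♭ is 1 semitone, a half step narrower than a major second, so the interval is minor.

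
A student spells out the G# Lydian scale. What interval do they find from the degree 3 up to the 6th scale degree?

perfect fourth

G# lydian: G# A# B# C## D# E# F##.
The degree 3 is B# and the scale degree 6 is E#.
From B# to E# is 5 semitones, exactly the perfect fourth.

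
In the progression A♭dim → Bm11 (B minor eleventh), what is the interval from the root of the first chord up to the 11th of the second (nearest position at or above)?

A5

A♭dim has A♭ as its root, and Bm11 (B minor eleventh) has E as its 11th.
5 letter names make it a fifth; at 8 semitones (a half step wider than perfect) the quality is augmented.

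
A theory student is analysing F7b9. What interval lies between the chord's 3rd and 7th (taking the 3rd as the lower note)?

diminished 5th

F7b9 (F dominant seventh flat nine) is spelled F A C Eb Gb.
So we need the interval from A up to Eb.
A up to Eb is 6 semitones, a half step narrower than a perfect fifth, so the interval is diminished.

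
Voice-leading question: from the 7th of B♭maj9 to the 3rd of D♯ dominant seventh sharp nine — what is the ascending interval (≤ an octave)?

augmented sixth

B♭maj9 has A as its 7th, and D♯ dominant seventh sharp nine has F𝄪 as its 3rd.
From A to F𝄪: 10 semitones over a sixth = augmented.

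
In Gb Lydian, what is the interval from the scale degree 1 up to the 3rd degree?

major third

The scale runs Gb Ab Bb C Db Eb F.
That puts Gb below Bb.
Gb up to Bb spans 3 letter names and 4 semitones — a major third.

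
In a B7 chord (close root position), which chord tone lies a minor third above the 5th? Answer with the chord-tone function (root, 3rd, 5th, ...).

7th

Spelling the chord: B D♯ F♯ A.
The 5th is F♯. A minor third above F♯ is A.
A is the chord's 7th.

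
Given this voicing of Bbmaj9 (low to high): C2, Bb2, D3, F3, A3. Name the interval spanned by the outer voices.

The outer voices are C2 and A3.
Counting 13 letters and 21 half steps from C gives a major thirteenth.

major thirteenth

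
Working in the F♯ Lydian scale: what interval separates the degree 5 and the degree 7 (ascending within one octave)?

Spelling the F♯ Lydian scale: F♯ G♯ A♯ B♯ C♯ D♯ E♯.
Degree 5 = C♯; scale degree 7 = E♯.
Counting 3 letters and 4 half steps from C♯ gives a major third.

major third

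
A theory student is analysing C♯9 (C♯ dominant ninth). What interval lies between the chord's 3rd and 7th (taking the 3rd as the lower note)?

C♯9 is spelled C♯-E♯-G♯-B-D♯.
That puts E♯ below B.
5 letter names make it a fifth; at 6 semitones (a half step narrower than perfect) the quality is diminished.
This 3–7 tritone is the characteristic tension at the heart of the dominant sound.

diminished fifth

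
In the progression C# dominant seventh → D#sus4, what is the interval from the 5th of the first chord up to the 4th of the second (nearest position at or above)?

P1

The 5th of C# dominant seventh is G#; the 4th of D#sus4 is G#.
Counting 1 letters and 0 half steps from G# gives a perfect unison.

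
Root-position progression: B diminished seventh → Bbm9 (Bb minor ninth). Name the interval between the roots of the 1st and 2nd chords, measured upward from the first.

The roots are B and Bb.
From B to Bb: 11 semitones over an octave = diminished.

diminished octave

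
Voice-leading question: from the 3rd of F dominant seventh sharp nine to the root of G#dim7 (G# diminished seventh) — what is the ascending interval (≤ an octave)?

The 3rd of F dominant seventh sharp nine is A; the root of G#dim7 (G# diminished seventh) is G#.
A up to G# spans 7 letter names and 11 semitones — a major seventh.

M7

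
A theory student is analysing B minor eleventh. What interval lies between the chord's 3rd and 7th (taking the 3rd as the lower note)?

Spelling the chord: B D F♯ A C♯ E.
The 3rd is D and the 7th is A.
D up to A spans 5 letter names and 7 semitones — a perfect fifth.

perfect 5th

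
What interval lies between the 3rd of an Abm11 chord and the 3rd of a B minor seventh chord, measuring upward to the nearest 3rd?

augmented second

The 3rd of Abm11 is Cb; the 3rd of B minor seventh is D.
2 letter names make it a second; at 3 semitones (a half step wider than major) the quality is augmented.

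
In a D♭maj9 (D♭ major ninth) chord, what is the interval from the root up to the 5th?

D♭maj9 (D♭ major ninth): D♭–F–A♭–C–E♭.
So we need the interval from D♭ up to A♭.
D♭ up to A♭ spans 5 letter names and 7 semitones — a perfect fifth.

perfect fifth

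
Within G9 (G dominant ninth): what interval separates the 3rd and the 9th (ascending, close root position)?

minor seventh

Spelling the chord: G, B, D, F, A.
So we need the interval from B up to A.
7 letter names make it a seventh; at 10 semitones (a half step narrower than major) the quality is minor.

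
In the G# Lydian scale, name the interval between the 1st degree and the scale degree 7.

major seventh

The scale runs G# A# B# C## D# E# F##.
So we need the interval from G# up to F##.
G# up to F## spans 7 letter names and 11 semitones — a major seventh.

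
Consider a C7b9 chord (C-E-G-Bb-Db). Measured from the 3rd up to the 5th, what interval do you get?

minor third

The 3rd is E and the 5th is G.
E up to G is 3 semitones, a half step narrower than a major third, so the interval is minor.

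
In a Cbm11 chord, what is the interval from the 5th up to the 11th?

Spelling the chord: Cb, Ebb, Gb, Bbb, Db, Fb.
5th = Gb; 11th = Fb.
Gb up to Fb is 10 semitones, a half step narrower than a major seventh, so the interval is minor.

minor seventh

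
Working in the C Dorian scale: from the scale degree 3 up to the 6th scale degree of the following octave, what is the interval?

A11

The scale runs C D E♭ F G A B♭.
The scale degree 3 is E♭ and the degree 6 (up an octave) is A.
E♭ up to A is 18 semitones, a half step wider than a perfect eleventh, so the interval is augmented.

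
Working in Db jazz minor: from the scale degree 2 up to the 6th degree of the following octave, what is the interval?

perfect twelfth

Spelling Db jazz minor: Db Eb Fb Gb Ab Bb C.
That puts Eb below Bb.
From Eb to Bb is 19 semitones, exactly the perfect twelfth.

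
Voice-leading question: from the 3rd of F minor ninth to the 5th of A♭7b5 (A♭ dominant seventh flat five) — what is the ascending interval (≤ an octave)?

d5

F minor ninth has A♭ as its 3rd, and A♭7b5 (A♭ dominant seventh flat five) has E𝄫 as its 5th.
From A♭ to E𝄫: 6 semitones over a fifth = diminished.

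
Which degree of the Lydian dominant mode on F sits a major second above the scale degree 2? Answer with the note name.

The scale is F G A B C D E♭.
The scale degree 2 is G; a major second above that is A — scale degree 3.

A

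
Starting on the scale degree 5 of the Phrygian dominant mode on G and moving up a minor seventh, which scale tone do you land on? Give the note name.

The scale is G A♭ B C D E♭ F.
The scale degree 5 is D; a minor seventh above that is C — scale degree 4.

C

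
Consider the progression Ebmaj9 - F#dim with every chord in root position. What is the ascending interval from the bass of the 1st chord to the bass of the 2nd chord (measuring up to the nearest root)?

The roots are Eb and F#.
2 letter names make it a second; at 3 semitones (a half step wider than major) the quality is augmented.

augmented 2nd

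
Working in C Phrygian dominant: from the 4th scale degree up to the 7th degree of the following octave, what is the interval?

perfect eleventh

C phrygian dominant: C Db E F G Ab Bb.
The 4th scale degree is F and the 7th scale degree (up an octave) is Bb.
F up to Bb spans 11 letter names and 17 semitones — a perfect eleventh.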